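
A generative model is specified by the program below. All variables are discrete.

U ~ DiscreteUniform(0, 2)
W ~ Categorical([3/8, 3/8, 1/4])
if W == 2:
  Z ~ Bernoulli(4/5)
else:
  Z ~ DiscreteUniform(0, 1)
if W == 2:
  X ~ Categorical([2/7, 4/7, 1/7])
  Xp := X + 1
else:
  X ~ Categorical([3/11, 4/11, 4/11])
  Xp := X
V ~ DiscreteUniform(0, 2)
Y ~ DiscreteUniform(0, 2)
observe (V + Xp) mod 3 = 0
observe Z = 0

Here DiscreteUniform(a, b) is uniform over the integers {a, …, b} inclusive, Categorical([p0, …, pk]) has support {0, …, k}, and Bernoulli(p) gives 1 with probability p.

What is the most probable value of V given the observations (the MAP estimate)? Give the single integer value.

Enumerate traces; 81 have nonzero weight after conditioning:
  (U=0, W=0, Z=0, X=0, V=0, Y=0) weight 1/528
  (U=0, W=0, Z=0, X=0, V=0, Y=1) weight 1/528
  (U=0, W=0, Z=0, X=0, V=0, Y=2) weight 1/528
  (U=0, W=0, Z=0, X=1, V=2, Y=0) weight 1/396
  (U=0, W=0, Z=0, X=1, V=2, Y=1) weight 1/396
  (U=0, W=0, Z=0, X=1, V=2, Y=2) weight 1/396
  (U=0, W=0, Z=0, X=2, V=1, Y=0) weight 1/396
  (U=0, W=0, Z=0, X=2, V=1, Y=1) weight 1/396
  … 73 more
Group by V:
  weight(V=0) = 337/9240
  weight(V=1) = 127/2310
  weight(V=2) = 58/1155
Total weight = 337/9240 + 127/2310 + 58/1155 = 17/120
P(V=0 | obs) = 337/9240 / 17/120 = 337/1309
P(V=1 | obs) = 127/2310 / 17/120 = 508/1309
P(V=2 | obs) = 58/1155 / 17/120 = 464/1309
argmax = 1

argmax_v P(V = v | obs) = 1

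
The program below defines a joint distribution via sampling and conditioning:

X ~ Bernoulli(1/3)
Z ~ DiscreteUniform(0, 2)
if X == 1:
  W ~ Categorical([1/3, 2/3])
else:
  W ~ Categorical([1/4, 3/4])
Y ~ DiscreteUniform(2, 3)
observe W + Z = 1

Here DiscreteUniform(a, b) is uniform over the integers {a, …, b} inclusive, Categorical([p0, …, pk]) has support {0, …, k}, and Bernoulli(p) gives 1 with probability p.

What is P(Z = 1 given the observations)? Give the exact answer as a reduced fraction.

Enumerate traces; 8 have nonzero weight after conditioning:
  (X=0, Z=0, W=1, Y=2) weight 1/12
  (X=0, Z=0, W=1, Y=3) weight 1/12
  (X=0, Z=1, W=0, Y=2) weight 1/36
  (X=0, Z=1, W=0, Y=3) weight 1/36
  (X=1, Z=0, W=1, Y=2) weight 1/27
  (X=1, Z=0, W=1, Y=3) weight 1/27
  (X=1, Z=1, W=0, Y=2) weight 1/54
  (X=1, Z=1, W=0, Y=3) weight 1/54
Group by Z:
  weight(Z=0) = 13/54
  weight(Z=1) = 5/54
Total weight = 13/54 + 5/54 = 1/3
P(Z=0 | obs) = 13/54 / 1/3 = 13/18
P(Z=1 | obs) = 5/54 / 1/3 = 5/18

P(Z = 1 | obs) = 5/18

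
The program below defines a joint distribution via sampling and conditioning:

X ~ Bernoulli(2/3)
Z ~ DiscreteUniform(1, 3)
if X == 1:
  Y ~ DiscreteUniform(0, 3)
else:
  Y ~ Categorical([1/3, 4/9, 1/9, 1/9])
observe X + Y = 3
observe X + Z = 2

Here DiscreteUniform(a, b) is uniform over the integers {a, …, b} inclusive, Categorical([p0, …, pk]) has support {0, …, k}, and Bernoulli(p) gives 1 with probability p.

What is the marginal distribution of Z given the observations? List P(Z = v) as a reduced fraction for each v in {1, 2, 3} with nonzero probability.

P(Z=1) = 9/11, P(Z=2) = 2/11

Enumerate traces; 2 have nonzero weight after conditioning:
  (X=0, Z=2, Y=3) weight 1/81
  (X=1, Z=1, Y=2) weight 1/18
Group by Z:
  weight(Z=1) = 1/18
  weight(Z=2) = 1/81
Total weight = 1/18 + 1/81 = 11/162
P(Z=1 | obs) = 1/18 / 11/162 = 9/11
P(Z=2 | obs) = 1/81 / 11/162 = 2/11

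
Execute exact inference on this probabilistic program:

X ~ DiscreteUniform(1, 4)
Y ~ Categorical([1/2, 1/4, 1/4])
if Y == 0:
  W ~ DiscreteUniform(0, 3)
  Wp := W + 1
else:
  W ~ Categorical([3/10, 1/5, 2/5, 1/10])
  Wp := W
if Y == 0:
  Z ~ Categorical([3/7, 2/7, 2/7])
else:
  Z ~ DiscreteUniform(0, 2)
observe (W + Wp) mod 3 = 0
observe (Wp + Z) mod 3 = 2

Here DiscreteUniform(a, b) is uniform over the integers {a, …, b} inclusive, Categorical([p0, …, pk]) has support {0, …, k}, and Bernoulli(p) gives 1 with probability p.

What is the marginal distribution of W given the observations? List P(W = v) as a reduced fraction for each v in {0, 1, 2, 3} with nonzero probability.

P(W=0) = 42/101, P(W=1) = 45/101, P(W=3) = 14/101

Enumerate traces; 20 have nonzero weight after conditioning:
  (X=1, Y=0, W=1, Z=0) weight 3/224
  (X=1, Y=1, W=0, Z=2) weight 1/160
  (X=1, Y=1, W=3, Z=2) weight 1/480
  (X=1, Y=2, W=0, Z=2) weight 1/160
  (X=1, Y=2, W=3, Z=2) weight 1/480
  (X=2, Y=0, W=1, Z=0) weight 3/224
  (X=2, Y=1, W=0, Z=2) weight 1/160
  (X=2, Y=1, W=3, Z=2) weight 1/480
  … 12 more
Group by W:
  weight(W=0) = 1/20
  weight(W=1) = 3/56
  weight(W=3) = 1/60
Total weight = 1/20 + 3/56 + 1/60 = 101/840
P(W=0 | obs) = 1/20 / 101/840 = 42/101
P(W=1 | obs) = 3/56 / 101/840 = 45/101
P(W=3 | obs) = 1/60 / 101/840 = 14/101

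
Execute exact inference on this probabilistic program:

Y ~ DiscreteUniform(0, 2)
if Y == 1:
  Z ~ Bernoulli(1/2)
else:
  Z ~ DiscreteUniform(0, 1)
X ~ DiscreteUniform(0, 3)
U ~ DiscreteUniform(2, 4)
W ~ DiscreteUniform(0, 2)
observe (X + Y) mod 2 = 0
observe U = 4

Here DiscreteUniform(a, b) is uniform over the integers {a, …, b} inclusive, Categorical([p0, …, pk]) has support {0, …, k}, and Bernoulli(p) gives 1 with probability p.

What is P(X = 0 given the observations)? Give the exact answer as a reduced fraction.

P(X = 0 | obs) = 1/3

Enumerate traces; 36 have nonzero weight after conditioning:
  (Y=0, Z=0, X=0, U=4, W=0) weight 1/216
  (Y=0, Z=0, X=0, U=4, W=1) weight 1/216
  (Y=0, Z=0, X=0, U=4, W=2) weight 1/216
  (Y=0, Z=0, X=2, U=4, W=0) weight 1/216
  (Y=0, Z=0, X=2, U=4, W=1) weight 1/216
  (Y=0, Z=0, X=2, U=4, W=2) weight 1/216
  (Y=0, Z=1, X=0, U=4, W=0) weight 1/216
  (Y=0, Z=1, X=0, U=4, W=1) weight 1/216
  (Y=1, Z=0, X=1, U=4, W=0) weight 1/216
  (Y=1, Z=0, X=3, U=4, W=0) weight 1/216
  … 26 more
Group by X:
  weight(X=0) = 1/18
  weight(X=1) = 1/36
  weight(X=2) = 1/18
  weight(X=3) = 1/36
Total weight = 1/18 + 1/36 + 1/18 + 1/36 = 1/6
P(X=0 | obs) = 1/18 / 1/6 = 1/3
P(X=1 | obs) = 1/36 / 1/6 = 1/6
P(X=2 | obs) = 1/18 / 1/6 = 1/3
P(X=3 | obs) = 1/36 / 1/6 = 1/6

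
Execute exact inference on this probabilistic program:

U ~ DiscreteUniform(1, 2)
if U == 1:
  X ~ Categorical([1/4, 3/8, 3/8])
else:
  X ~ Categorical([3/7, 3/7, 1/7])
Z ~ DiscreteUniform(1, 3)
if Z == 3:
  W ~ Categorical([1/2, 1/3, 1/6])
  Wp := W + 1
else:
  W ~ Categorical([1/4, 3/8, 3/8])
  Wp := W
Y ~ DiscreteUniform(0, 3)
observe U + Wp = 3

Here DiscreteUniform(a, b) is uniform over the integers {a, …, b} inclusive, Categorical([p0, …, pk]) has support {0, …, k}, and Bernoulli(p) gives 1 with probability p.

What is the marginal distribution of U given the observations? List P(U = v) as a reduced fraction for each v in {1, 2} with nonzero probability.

P(U=1) = 13/28, P(U=2) = 15/28

Enumerate traces; 72 have nonzero weight after conditioning:
  (U=1, X=0, Z=1, W=2, Y=0) weight 1/256
  (U=1, X=0, Z=1, W=2, Y=1) weight 1/256
  (U=1, X=0, Z=1, W=2, Y=2) weight 1/256
  (U=1, X=0, Z=1, W=2, Y=3) weight 1/256
  (U=1, X=0, Z=2, W=2, Y=0) weight 1/256
  (U=1, X=0, Z=2, W=2, Y=1) weight 1/256
  (U=1, X=0, Z=2, W=2, Y=2) weight 1/256
  (U=1, X=0, Z=2, W=2, Y=3) weight 1/256
  (U=2, X=0, Z=1, W=1, Y=0) weight 3/448
  … 63 more
Group by U:
  weight(U=1) = 13/72
  weight(U=2) = 5/24
Total weight = 13/72 + 5/24 = 7/18
P(U=1 | obs) = 13/72 / 7/18 = 13/28
P(U=2 | obs) = 5/24 / 7/18 = 15/28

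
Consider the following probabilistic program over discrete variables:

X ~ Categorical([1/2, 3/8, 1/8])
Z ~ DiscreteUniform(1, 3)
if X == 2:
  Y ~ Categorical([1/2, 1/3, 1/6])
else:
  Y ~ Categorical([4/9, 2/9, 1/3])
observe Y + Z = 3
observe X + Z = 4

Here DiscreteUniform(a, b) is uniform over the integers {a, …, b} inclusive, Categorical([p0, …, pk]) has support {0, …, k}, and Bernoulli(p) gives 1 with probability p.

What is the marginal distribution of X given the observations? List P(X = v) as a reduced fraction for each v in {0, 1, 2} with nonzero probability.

P(X=1) = 4/5, P(X=2) = 1/5

Enumerate traces; 2 have nonzero weight after conditioning:
  (X=1, Z=3, Y=0) weight 1/18
  (X=2, Z=2, Y=1) weight 1/72
Group by X:
  weight(X=1) = 1/18
  weight(X=2) = 1/72
Total weight = 1/18 + 1/72 = 5/72
P(X=1 | obs) = 1/18 / 5/72 = 4/5
P(X=2 | obs) = 1/72 / 5/72 = 1/5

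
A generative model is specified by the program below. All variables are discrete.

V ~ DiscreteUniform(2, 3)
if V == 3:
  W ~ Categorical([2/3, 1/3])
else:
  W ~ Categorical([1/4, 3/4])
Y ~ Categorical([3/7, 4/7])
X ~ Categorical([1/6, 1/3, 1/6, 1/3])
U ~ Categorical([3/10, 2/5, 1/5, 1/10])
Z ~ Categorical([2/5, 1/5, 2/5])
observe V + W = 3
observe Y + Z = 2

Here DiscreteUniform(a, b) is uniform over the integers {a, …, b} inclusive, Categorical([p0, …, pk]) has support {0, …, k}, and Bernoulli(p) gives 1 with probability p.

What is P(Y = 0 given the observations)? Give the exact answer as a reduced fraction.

Enumerate traces; 64 have nonzero weight after conditioning:
  (V=2, W=1, Y=0, X=0, U=0, Z=2) weight 9/2800
  (V=2, W=1, Y=0, X=0, U=1, Z=2) weight 3/700
  (V=2, W=1, Y=0, X=0, U=2, Z=2) weight 3/1400
  (V=2, W=1, Y=0, X=0, U=3, Z=2) weight 3/2800
  (V=2, W=1, Y=0, X=1, U=0, Z=2) weight 9/1400
  (V=2, W=1, Y=0, X=1, U=1, Z=2) weight 3/350
  (V=2, W=1, Y=0, X=1, U=2, Z=2) weight 3/700
  (V=2, W=1, Y=0, X=1, U=3, Z=2) weight 3/1400
  (V=2, W=1, Y=1, X=0, U=0, Z=1) weight 3/1400
  … 55 more
Group by Y:
  weight(Y=0) = 17/140
  weight(Y=1) = 17/210
Total weight = 17/140 + 17/210 = 17/84
P(Y=0 | obs) = 17/140 / 17/84 = 3/5
P(Y=1 | obs) = 17/210 / 17/84 = 2/5

P(Y = 0 | obs) = 3/5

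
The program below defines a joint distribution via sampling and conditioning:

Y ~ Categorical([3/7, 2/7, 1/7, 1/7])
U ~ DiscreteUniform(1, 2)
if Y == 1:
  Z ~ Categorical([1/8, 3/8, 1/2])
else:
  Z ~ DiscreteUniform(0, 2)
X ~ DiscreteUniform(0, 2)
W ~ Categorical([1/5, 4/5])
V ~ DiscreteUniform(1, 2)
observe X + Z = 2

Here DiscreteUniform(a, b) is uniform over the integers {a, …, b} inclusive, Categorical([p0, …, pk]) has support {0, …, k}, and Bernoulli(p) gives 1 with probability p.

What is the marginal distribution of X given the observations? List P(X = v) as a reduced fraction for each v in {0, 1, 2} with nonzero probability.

P(X=0) = 8/21, P(X=1) = 29/84, P(X=2) = 23/84

Enumerate traces; 96 have nonzero weight after conditioning:
  (Y=0, U=1, Z=0, X=2, W=0, V=1) weight 1/420
  (Y=0, U=1, Z=0, X=2, W=0, V=2) weight 1/420
  (Y=0, U=1, Z=0, X=2, W=1, V=1) weight 1/105
  (Y=0, U=1, Z=0, X=2, W=1, V=2) weight 1/105
  (Y=0, U=1, Z=1, X=1, W=0, V=1) weight 1/420
  (Y=0, U=1, Z=1, X=1, W=0, V=2) weight 1/420
  (Y=0, U=1, Z=1, X=1, W=1, V=1) weight 1/105
  (Y=0, U=1, Z=1, X=1, W=1, V=2) weight 1/105
  (Y=0, U=1, Z=2, X=0, W=0, V=1) weight 1/420
  … 87 more
Group by X:
  weight(X=0) = 8/63
  weight(X=1) = 29/252
  weight(X=2) = 23/252
Total weight = 8/63 + 29/252 + 23/252 = 1/3
P(X=0 | obs) = 8/63 / 1/3 = 8/21
P(X=1 | obs) = 29/252 / 1/3 = 29/84
P(X=2 | obs) = 23/252 / 1/3 = 23/84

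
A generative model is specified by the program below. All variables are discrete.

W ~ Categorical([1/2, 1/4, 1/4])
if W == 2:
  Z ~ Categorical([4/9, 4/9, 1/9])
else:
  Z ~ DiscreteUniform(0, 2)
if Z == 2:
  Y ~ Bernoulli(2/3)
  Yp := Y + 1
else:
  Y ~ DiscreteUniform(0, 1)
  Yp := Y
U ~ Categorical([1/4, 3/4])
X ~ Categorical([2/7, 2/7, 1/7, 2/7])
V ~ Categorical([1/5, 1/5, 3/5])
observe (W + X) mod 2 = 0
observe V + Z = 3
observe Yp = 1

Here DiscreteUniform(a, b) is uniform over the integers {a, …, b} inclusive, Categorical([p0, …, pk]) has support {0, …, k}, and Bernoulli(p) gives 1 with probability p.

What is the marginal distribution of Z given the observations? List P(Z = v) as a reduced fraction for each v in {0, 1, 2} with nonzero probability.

Enumerate traces; 24 have nonzero weight after conditioning:
  (W=0, Z=1, Y=1, U=0, X=0, V=2) weight 1/280
  (W=0, Z=1, Y=1, U=0, X=2, V=2) weight 1/560
  (W=0, Z=1, Y=1, U=1, X=0, V=2) weight 3/280
  (W=0, Z=1, Y=1, U=1, X=2, V=2) weight 3/560
  (W=0, Z=2, Y=0, U=0, X=0, V=1) weight 1/1260
  (W=0, Z=2, Y=0, U=0, X=2, V=1) weight 1/2520
  (W=0, Z=2, Y=0, U=1, X=0, V=1) weight 1/420
  (W=0, Z=2, Y=0, U=1, X=2, V=1) weight 1/840
  … 16 more
Group by Z:
  weight(Z=1) = 1/20
  weight(Z=2) = 11/1260
Total weight = 1/20 + 11/1260 = 37/630
P(Z=1 | obs) = 1/20 / 37/630 = 63/74
P(Z=2 | obs) = 11/1260 / 37/630 = 11/74

P(Z=1) = 63/74, P(Z=2) = 11/74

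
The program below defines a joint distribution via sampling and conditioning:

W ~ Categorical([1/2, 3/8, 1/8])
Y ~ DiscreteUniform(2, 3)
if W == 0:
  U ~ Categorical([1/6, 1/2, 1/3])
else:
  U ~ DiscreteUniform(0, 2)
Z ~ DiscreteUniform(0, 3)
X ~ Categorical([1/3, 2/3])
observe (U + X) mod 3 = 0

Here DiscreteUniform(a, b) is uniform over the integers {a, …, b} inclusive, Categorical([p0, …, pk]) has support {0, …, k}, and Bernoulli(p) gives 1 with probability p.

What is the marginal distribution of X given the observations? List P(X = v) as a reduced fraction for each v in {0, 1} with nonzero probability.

Enumerate traces; 48 have nonzero weight after conditioning:
  (W=0, Y=2, U=0, Z=0, X=0) weight 1/288
  (W=0, Y=2, U=0, Z=1, X=0) weight 1/288
  (W=0, Y=2, U=0, Z=2, X=0) weight 1/288
  (W=0, Y=2, U=0, Z=3, X=0) weight 1/288
  (W=0, Y=2, U=2, Z=0, X=1) weight 1/72
  (W=0, Y=2, U=2, Z=1, X=1) weight 1/72
  (W=0, Y=2, U=2, Z=2, X=1) weight 1/72
  (W=0, Y=2, U=2, Z=3, X=1) weight 1/72
  … 40 more
Group by X:
  weight(X=0) = 1/12
  weight(X=1) = 2/9
Total weight = 1/12 + 2/9 = 11/36
P(X=0 | obs) = 1/12 / 11/36 = 3/11
P(X=1 | obs) = 2/9 / 11/36 = 8/11

P(X=0) = 3/11, P(X=1) = 8/11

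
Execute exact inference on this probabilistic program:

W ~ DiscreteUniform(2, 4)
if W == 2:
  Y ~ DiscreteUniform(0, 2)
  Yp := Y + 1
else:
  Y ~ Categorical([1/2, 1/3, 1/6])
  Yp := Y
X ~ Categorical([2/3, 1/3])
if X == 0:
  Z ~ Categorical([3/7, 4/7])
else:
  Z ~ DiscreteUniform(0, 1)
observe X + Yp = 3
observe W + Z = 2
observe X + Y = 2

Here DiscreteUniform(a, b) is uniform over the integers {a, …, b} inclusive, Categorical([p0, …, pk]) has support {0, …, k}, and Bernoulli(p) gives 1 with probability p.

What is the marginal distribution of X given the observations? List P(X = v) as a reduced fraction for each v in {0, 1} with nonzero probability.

P(X=0) = 12/19, P(X=1) = 7/19

Enumerate traces; 2 have nonzero weight after conditioning:
  (W=2, Y=1, X=1, Z=0) weight 1/54
  (W=2, Y=2, X=0, Z=0) weight 2/63
Group by X:
  weight(X=0) = 2/63
  weight(X=1) = 1/54
Total weight = 2/63 + 1/54 = 19/378
P(X=0 | obs) = 2/63 / 19/378 = 12/19
P(X=1 | obs) = 1/54 / 19/378 = 7/19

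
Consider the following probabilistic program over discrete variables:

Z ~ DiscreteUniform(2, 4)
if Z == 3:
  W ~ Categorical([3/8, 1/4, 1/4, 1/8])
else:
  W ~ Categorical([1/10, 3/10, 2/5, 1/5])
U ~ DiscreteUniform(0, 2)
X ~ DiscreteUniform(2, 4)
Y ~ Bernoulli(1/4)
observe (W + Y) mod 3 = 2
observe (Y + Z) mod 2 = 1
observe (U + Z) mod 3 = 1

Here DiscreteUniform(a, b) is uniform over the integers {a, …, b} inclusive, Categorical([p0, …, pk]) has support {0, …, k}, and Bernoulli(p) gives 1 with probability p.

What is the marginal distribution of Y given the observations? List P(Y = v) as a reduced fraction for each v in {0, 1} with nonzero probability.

Enumerate traces; 9 have nonzero weight after conditioning:
  (Z=2, W=1, U=2, X=2, Y=1) weight 1/360
  (Z=2, W=1, U=2, X=3, Y=1) weight 1/360
  (Z=2, W=1, U=2, X=4, Y=1) weight 1/360
  (Z=3, W=2, U=1, X=2, Y=0) weight 1/144
  (Z=3, W=2, U=1, X=3, Y=0) weight 1/144
  (Z=3, W=2, U=1, X=4, Y=0) weight 1/144
  (Z=4, W=1, U=0, X=2, Y=1) weight 1/360
  (Z=4, W=1, U=0, X=3, Y=1) weight 1/360
  … 1 more
Group by Y:
  weight(Y=0) = 1/48
  weight(Y=1) = 1/60
Total weight = 1/48 + 1/60 = 3/80
P(Y=0 | obs) = 1/48 / 3/80 = 5/9
P(Y=1 | obs) = 1/60 / 3/80 = 4/9

P(Y=0) = 5/9, P(Y=1) = 4/9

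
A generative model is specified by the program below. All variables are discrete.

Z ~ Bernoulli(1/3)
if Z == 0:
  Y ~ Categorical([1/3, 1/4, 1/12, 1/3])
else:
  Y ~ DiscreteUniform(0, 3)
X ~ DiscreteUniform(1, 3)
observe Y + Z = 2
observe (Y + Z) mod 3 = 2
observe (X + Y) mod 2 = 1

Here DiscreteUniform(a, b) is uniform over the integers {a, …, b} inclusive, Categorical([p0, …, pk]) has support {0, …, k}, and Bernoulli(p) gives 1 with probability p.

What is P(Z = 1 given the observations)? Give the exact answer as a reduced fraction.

P(Z = 1 | obs) = 3/7

Enumerate traces; 3 have nonzero weight after conditioning:
  (Z=0, Y=2, X=1) weight 1/54
  (Z=0, Y=2, X=3) weight 1/54
  (Z=1, Y=1, X=2) weight 1/36
Group by Z:
  weight(Z=0) = 1/27
  weight(Z=1) = 1/36
Total weight = 1/27 + 1/36 = 7/108
P(Z=0 | obs) = 1/27 / 7/108 = 4/7
P(Z=1 | obs) = 1/36 / 7/108 = 3/7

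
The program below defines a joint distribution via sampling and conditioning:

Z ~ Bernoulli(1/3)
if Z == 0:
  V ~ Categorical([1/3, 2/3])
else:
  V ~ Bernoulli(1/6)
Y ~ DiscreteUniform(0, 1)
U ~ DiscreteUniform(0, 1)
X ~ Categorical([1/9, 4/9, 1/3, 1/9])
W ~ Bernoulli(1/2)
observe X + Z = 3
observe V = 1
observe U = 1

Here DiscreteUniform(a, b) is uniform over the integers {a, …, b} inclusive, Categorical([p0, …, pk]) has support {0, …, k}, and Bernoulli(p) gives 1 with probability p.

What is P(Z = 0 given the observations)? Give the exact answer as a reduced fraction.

P(Z = 0 | obs) = 8/11

Enumerate traces; 8 have nonzero weight after conditioning:
  (Z=0, V=1, Y=0, U=1, X=3, W=0) weight 1/162
  (Z=0, V=1, Y=0, U=1, X=3, W=1) weight 1/162
  (Z=0, V=1, Y=1, U=1, X=3, W=0) weight 1/162
  (Z=0, V=1, Y=1, U=1, X=3, W=1) weight 1/162
  (Z=1, V=1, Y=0, U=1, X=2, W=0) weight 1/432
  (Z=1, V=1, Y=0, U=1, X=2, W=1) weight 1/432
  (Z=1, V=1, Y=1, U=1, X=2, W=0) weight 1/432
  (Z=1, V=1, Y=1, U=1, X=2, W=1) weight 1/432
Group by Z:
  weight(Z=0) = 2/81
  weight(Z=1) = 1/108
Total weight = 2/81 + 1/108 = 11/324
P(Z=0 | obs) = 2/81 / 11/324 = 8/11
P(Z=1 | obs) = 1/108 / 11/324 = 3/11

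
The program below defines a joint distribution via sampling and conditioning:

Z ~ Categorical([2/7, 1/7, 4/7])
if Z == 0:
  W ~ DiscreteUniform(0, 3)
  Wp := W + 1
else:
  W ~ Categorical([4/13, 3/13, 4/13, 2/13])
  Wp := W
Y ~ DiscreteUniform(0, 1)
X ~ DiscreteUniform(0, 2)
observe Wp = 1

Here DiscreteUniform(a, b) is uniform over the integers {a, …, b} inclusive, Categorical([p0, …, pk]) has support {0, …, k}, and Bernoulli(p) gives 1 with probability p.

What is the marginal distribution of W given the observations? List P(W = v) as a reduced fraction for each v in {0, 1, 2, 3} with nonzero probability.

Enumerate traces; 18 have nonzero weight after conditioning:
  (Z=0, W=0, Y=0, X=0) weight 1/84
  (Z=0, W=0, Y=0, X=1) weight 1/84
  (Z=0, W=0, Y=0, X=2) weight 1/84
  (Z=0, W=0, Y=1, X=0) weight 1/84
  (Z=0, W=0, Y=1, X=1) weight 1/84
  (Z=0, W=0, Y=1, X=2) weight 1/84
  (Z=1, W=1, Y=0, X=0) weight 1/182
  (Z=1, W=1, Y=0, X=1) weight 1/182
  … 10 more
Group by W:
  weight(W=0) = 1/14
  weight(W=1) = 15/91
Total weight = 1/14 + 15/91 = 43/182
P(W=0 | obs) = 1/14 / 43/182 = 13/43
P(W=1 | obs) = 15/91 / 43/182 = 30/43

P(W=0) = 13/43, P(W=1) = 30/43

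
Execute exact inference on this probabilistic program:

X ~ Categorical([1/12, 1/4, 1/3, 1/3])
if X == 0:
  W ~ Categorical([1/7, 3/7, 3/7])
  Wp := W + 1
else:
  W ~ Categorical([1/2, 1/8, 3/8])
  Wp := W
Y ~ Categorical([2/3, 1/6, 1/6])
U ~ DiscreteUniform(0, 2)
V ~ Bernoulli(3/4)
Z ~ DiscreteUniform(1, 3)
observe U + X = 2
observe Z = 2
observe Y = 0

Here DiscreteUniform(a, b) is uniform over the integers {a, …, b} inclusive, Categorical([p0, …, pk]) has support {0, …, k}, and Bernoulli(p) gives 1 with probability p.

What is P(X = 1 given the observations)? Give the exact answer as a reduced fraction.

Enumerate traces; 18 have nonzero weight after conditioning:
  (X=0, W=0, Y=0, U=2, V=0, Z=2) weight 1/4536
  (X=0, W=0, Y=0, U=2, V=1, Z=2) weight 1/1512
  (X=0, W=1, Y=0, U=2, V=0, Z=2) weight 1/1512
  (X=0, W=1, Y=0, U=2, V=1, Z=2) weight 1/504
  (X=0, W=2, Y=0, U=2, V=0, Z=2) weight 1/1512
  (X=0, W=2, Y=0, U=2, V=1, Z=2) weight 1/504
  (X=1, W=0, Y=0, U=1, V=0, Z=2) weight 1/432
  (X=1, W=0, Y=0, U=1, V=1, Z=2) weight 1/144
  (X=2, W=0, Y=0, U=0, V=0, Z=2) weight 1/324
  … 9 more
Group by X:
  weight(X=0) = 1/162
  weight(X=1) = 1/54
  weight(X=2) = 2/81
Total weight = 1/162 + 1/54 + 2/81 = 4/81
P(X=0 | obs) = 1/162 / 4/81 = 1/8
P(X=1 | obs) = 1/54 / 4/81 = 3/8
P(X=2 | obs) = 2/81 / 4/81 = 1/2

P(X = 1 | obs) = 3/8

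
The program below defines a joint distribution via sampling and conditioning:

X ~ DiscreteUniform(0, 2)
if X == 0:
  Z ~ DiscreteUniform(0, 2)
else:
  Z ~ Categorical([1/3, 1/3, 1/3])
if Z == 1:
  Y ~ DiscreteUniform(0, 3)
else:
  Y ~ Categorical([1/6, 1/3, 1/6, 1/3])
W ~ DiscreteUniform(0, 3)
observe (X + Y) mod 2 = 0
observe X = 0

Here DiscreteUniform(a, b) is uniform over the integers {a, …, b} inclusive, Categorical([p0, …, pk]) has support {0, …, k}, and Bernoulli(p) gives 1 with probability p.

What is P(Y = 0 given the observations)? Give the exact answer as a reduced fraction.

P(Y = 0 | obs) = 1/2

Enumerate traces; 24 have nonzero weight after conditioning:
  (X=0, Z=0, Y=0, W=0) weight 1/216
  (X=0, Z=0, Y=0, W=1) weight 1/216
  (X=0, Z=0, Y=0, W=2) weight 1/216
  (X=0, Z=0, Y=0, W=3) weight 1/216
  (X=0, Z=0, Y=2, W=0) weight 1/216
  (X=0, Z=0, Y=2, W=1) weight 1/216
  (X=0, Z=0, Y=2, W=2) weight 1/216
  (X=0, Z=0, Y=2, W=3) weight 1/216
  … 16 more
Group by Y:
  weight(Y=0) = 7/108
  weight(Y=2) = 7/108
Total weight = 7/108 + 7/108 = 7/54
P(Y=0 | obs) = 7/108 / 7/54 = 1/2
P(Y=2 | obs) = 7/108 / 7/54 = 1/2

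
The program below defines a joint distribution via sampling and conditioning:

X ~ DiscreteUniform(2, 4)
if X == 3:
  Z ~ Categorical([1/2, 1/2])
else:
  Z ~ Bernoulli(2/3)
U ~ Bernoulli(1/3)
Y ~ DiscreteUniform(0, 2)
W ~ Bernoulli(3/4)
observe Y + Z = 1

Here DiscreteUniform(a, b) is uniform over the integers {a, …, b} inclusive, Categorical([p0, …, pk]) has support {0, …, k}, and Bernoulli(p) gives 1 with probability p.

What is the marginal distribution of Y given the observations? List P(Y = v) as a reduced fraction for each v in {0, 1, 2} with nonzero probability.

P(Y=0) = 11/18, P(Y=1) = 7/18

Enumerate traces; 24 have nonzero weight after conditioning:
  (X=2, Z=0, U=0, Y=1, W=0) weight 1/162
  (X=2, Z=0, U=0, Y=1, W=1) weight 1/54
  (X=2, Z=0, U=1, Y=1, W=0) weight 1/324
  (X=2, Z=0, U=1, Y=1, W=1) weight 1/108
  (X=2, Z=1, U=0, Y=0, W=0) weight 1/81
  (X=2, Z=1, U=0, Y=0, W=1) weight 1/27
  (X=2, Z=1, U=1, Y=0, W=0) weight 1/162
  (X=2, Z=1, U=1, Y=0, W=1) weight 1/54
  … 16 more
Group by Y:
  weight(Y=0) = 11/54
  weight(Y=1) = 7/54
Total weight = 11/54 + 7/54 = 1/3
P(Y=0 | obs) = 11/54 / 1/3 = 11/18
P(Y=1 | obs) = 7/54 / 1/3 = 7/18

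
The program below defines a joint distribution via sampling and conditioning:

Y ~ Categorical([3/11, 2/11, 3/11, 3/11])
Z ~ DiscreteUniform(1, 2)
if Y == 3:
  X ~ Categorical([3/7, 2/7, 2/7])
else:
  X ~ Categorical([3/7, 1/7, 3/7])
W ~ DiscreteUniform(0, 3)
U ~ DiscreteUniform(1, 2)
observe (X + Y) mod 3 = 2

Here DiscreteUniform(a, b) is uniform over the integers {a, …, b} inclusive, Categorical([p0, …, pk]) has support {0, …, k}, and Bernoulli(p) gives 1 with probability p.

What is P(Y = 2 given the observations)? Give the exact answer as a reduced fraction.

Enumerate traces; 64 have nonzero weight after conditioning:
  (Y=0, Z=1, X=2, W=0, U=1) weight 9/1232
  (Y=0, Z=1, X=2, W=0, U=2) weight 9/1232
  (Y=0, Z=1, X=2, W=1, U=1) weight 9/1232
  (Y=0, Z=1, X=2, W=1, U=2) weight 9/1232
  (Y=0, Z=1, X=2, W=2, U=1) weight 9/1232
  (Y=0, Z=1, X=2, W=2, U=2) weight 9/1232
  (Y=0, Z=1, X=2, W=3, U=1) weight 9/1232
  (Y=0, Z=1, X=2, W=3, U=2) weight 9/1232
  (Y=1, Z=1, X=1, W=0, U=1) weight 1/616
  (Y=2, Z=1, X=0, W=0, U=1) weight 9/1232
  … 54 more
Group by Y:
  weight(Y=0) = 9/77
  weight(Y=1) = 2/77
  weight(Y=2) = 9/77
  weight(Y=3) = 6/77
Total weight = 9/77 + 2/77 + 9/77 + 6/77 = 26/77
P(Y=0 | obs) = 9/77 / 26/77 = 9/26
P(Y=1 | obs) = 2/77 / 26/77 = 1/13
P(Y=2 | obs) = 9/77 / 26/77 = 9/26
P(Y=3 | obs) = 6/77 / 26/77 = 3/13

P(Y = 2 | obs) = 9/26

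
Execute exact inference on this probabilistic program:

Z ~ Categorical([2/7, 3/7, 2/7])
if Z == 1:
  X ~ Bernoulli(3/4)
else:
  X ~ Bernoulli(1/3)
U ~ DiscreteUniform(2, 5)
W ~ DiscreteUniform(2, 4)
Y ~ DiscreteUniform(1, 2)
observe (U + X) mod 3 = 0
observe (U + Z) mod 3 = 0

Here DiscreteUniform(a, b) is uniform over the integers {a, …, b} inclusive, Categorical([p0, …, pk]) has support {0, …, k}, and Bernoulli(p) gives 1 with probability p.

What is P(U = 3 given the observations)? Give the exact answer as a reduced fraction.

P(U = 3 | obs) = 8/35

Enumerate traces; 18 have nonzero weight after conditioning:
  (Z=0, X=0, U=3, W=2, Y=1) weight 1/126
  (Z=0, X=0, U=3, W=2, Y=2) weight 1/126
  (Z=0, X=0, U=3, W=3, Y=1) weight 1/126
  (Z=0, X=0, U=3, W=3, Y=2) weight 1/126
  (Z=0, X=0, U=3, W=4, Y=1) weight 1/126
  (Z=0, X=0, U=3, W=4, Y=2) weight 1/126
  (Z=1, X=1, U=2, W=2, Y=1) weight 3/224
  (Z=1, X=1, U=2, W=2, Y=2) weight 3/224
  (Z=1, X=1, U=5, W=2, Y=1) weight 3/224
  … 9 more
Group by U:
  weight(U=2) = 9/112
  weight(U=3) = 1/21
  weight(U=5) = 9/112
Total weight = 9/112 + 1/21 + 9/112 = 5/24
P(U=2 | obs) = 9/112 / 5/24 = 27/70
P(U=3 | obs) = 1/21 / 5/24 = 8/35
P(U=5 | obs) = 9/112 / 5/24 = 27/70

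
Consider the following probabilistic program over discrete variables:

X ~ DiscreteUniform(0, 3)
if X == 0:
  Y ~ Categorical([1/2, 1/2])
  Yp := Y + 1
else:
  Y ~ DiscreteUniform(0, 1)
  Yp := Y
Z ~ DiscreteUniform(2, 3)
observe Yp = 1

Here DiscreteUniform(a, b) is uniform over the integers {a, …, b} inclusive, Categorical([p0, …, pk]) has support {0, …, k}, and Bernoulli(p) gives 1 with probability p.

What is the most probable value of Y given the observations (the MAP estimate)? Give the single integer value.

argmax_v P(Y = v | obs) = 1

Enumerate traces; 8 have nonzero weight after conditioning:
  (X=0, Y=0, Z=2) weight 1/16
  (X=0, Y=0, Z=3) weight 1/16
  (X=1, Y=1, Z=2) weight 1/16
  (X=1, Y=1, Z=3) weight 1/16
  (X=2, Y=1, Z=2) weight 1/16
  (X=2, Y=1, Z=3) weight 1/16
  (X=3, Y=1, Z=2) weight 1/16
  (X=3, Y=1, Z=3) weight 1/16
Group by Y:
  weight(Y=0) = 1/8
  weight(Y=1) = 3/8
Total weight = 1/8 + 3/8 = 1/2
P(Y=0 | obs) = 1/8 / 1/2 = 1/4
P(Y=1 | obs) = 3/8 / 1/2 = 3/4
argmax = 1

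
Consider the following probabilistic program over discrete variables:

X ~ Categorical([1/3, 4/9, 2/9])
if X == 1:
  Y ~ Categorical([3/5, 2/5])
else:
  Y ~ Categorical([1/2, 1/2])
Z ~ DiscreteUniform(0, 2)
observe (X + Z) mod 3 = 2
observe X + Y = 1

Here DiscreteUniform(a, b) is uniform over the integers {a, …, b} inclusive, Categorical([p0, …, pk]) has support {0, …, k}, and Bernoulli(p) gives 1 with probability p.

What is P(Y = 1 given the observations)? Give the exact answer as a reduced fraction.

P(Y = 1 | obs) = 5/13

Enumerate traces; 2 have nonzero weight after conditioning:
  (X=0, Y=1, Z=2) weight 1/18
  (X=1, Y=0, Z=1) weight 4/45
Group by Y:
  weight(Y=0) = 4/45
  weight(Y=1) = 1/18
Total weight = 4/45 + 1/18 = 13/90
P(Y=0 | obs) = 4/45 / 13/90 = 8/13
P(Y=1 | obs) = 1/18 / 13/90 = 5/13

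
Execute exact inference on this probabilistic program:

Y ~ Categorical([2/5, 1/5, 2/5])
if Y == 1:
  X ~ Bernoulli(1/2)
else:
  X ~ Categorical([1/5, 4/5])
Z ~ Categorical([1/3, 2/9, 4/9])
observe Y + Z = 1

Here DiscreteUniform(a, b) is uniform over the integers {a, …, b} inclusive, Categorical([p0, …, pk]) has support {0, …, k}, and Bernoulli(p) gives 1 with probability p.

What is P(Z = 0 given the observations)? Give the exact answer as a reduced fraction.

Enumerate traces; 4 have nonzero weight after conditioning:
  (Y=0, X=0, Z=1) weight 4/225
  (Y=0, X=1, Z=1) weight 16/225
  (Y=1, X=0, Z=0) weight 1/30
  (Y=1, X=1, Z=0) weight 1/30
Group by Z:
  weight(Z=0) = 1/15
  weight(Z=1) = 4/45
Total weight = 1/15 + 4/45 = 7/45
P(Z=0 | obs) = 1/15 / 7/45 = 3/7
P(Z=1 | obs) = 4/45 / 7/45 = 4/7

P(Z = 0 | obs) = 3/7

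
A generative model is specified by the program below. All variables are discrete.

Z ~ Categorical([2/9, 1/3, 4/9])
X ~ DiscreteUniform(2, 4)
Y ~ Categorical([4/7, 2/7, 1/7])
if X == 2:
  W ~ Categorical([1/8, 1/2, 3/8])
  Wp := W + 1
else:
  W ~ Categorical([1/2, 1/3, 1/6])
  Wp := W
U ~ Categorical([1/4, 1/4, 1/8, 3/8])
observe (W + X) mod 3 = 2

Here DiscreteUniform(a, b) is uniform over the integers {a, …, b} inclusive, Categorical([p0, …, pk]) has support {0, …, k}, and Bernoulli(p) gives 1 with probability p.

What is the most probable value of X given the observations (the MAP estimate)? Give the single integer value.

argmax_v P(X = v | obs) = 4

Enumerate traces; 108 have nonzero weight after conditioning:
  (Z=0, X=2, Y=0, W=0, U=0) weight 1/756
  (Z=0, X=2, Y=0, W=0, U=1) weight 1/756
  (Z=0, X=2, Y=0, W=0, U=2) weight 1/1512
  (Z=0, X=2, Y=0, W=0, U=3) weight 1/504
  (Z=0, X=2, Y=1, W=0, U=0) weight 1/1512
  (Z=0, X=2, Y=1, W=0, U=1) weight 1/1512
  (Z=0, X=2, Y=1, W=0, U=2) weight 1/3024
  (Z=0, X=2, Y=1, W=0, U=3) weight 1/1008
  (Z=0, X=3, Y=0, W=2, U=0) weight 1/567
  (Z=0, X=4, Y=0, W=1, U=0) weight 2/567
  … 98 more
Group by X:
  weight(X=2) = 1/24
  weight(X=3) = 1/18
  weight(X=4) = 1/9
Total weight = 1/24 + 1/18 + 1/9 = 5/24
P(X=2 | obs) = 1/24 / 5/24 = 1/5
P(X=3 | obs) = 1/18 / 5/24 = 4/15
P(X=4 | obs) = 1/9 / 5/24 = 8/15
argmax = 4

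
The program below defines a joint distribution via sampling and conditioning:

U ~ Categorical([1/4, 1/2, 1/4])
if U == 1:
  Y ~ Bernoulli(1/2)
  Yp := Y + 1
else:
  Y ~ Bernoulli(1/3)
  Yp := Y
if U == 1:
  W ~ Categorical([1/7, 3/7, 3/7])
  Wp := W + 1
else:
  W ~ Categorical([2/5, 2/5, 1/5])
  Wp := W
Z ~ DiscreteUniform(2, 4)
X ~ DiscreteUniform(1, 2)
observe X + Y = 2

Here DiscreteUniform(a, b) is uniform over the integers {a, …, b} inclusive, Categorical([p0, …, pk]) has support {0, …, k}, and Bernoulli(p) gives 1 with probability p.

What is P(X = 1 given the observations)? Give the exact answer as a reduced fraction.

P(X = 1 | obs) = 5/12

Enumerate traces; 54 have nonzero weight after conditioning:
  (U=0, Y=0, W=0, Z=2, X=2) weight 1/90
  (U=0, Y=0, W=0, Z=3, X=2) weight 1/90
  (U=0, Y=0, W=0, Z=4, X=2) weight 1/90
  (U=0, Y=0, W=1, Z=2, X=2) weight 1/90
  (U=0, Y=0, W=1, Z=3, X=2) weight 1/90
  (U=0, Y=0, W=1, Z=4, X=2) weight 1/90
  (U=0, Y=0, W=2, Z=2, X=2) weight 1/180
  (U=0, Y=0, W=2, Z=3, X=2) weight 1/180
  (U=0, Y=1, W=0, Z=2, X=1) weight 1/180
  … 45 more
Group by X:
  weight(X=1) = 5/24
  weight(X=2) = 7/24
Total weight = 5/24 + 7/24 = 1/2
P(X=1 | obs) = 5/24 / 1/2 = 5/12
P(X=2 | obs) = 7/24 / 1/2 = 7/12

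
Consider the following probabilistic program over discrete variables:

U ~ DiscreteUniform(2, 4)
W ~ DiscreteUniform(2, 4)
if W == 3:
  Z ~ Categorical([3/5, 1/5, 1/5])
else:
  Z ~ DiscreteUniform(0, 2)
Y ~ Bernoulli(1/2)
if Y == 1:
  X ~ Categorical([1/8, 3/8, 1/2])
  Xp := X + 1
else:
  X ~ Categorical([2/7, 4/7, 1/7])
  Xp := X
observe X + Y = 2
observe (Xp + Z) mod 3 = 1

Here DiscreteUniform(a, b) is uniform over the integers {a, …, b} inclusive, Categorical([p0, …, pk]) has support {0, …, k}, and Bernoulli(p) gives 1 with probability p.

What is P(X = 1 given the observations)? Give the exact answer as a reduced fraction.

P(X = 1 | obs) = 21/29

Enumerate traces; 18 have nonzero weight after conditioning:
  (U=2, W=2, Z=2, Y=0, X=2) weight 1/378
  (U=2, W=2, Z=2, Y=1, X=1) weight 1/144
  (U=2, W=3, Z=2, Y=0, X=2) weight 1/630
  (U=2, W=3, Z=2, Y=1, X=1) weight 1/240
  (U=2, W=4, Z=2, Y=0, X=2) weight 1/378
  (U=2, W=4, Z=2, Y=1, X=1) weight 1/144
  (U=3, W=2, Z=2, Y=0, X=2) weight 1/378
  (U=3, W=2, Z=2, Y=1, X=1) weight 1/144
  … 10 more
Group by X:
  weight(X=1) = 13/240
  weight(X=2) = 13/630
Total weight = 13/240 + 13/630 = 377/5040
P(X=1 | obs) = 13/240 / 377/5040 = 21/29
P(X=2 | obs) = 13/630 / 377/5040 = 8/29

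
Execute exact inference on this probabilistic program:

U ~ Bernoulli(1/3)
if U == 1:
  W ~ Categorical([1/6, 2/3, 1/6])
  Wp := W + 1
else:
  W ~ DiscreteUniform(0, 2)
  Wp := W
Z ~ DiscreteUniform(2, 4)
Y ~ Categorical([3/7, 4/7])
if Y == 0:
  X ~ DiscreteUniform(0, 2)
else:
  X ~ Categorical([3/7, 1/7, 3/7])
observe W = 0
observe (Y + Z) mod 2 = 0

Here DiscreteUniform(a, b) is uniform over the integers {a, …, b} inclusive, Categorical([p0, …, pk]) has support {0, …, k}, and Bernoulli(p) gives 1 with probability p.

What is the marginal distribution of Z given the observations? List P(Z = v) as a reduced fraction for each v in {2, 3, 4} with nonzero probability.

P(Z=2) = 3/10, P(Z=3) = 2/5, P(Z=4) = 3/10

Enumerate traces; 18 have nonzero weight after conditioning:
  (U=0, W=0, Z=2, Y=0, X=0) weight 2/189
  (U=0, W=0, Z=2, Y=0, X=1) weight 2/189
  (U=0, W=0, Z=2, Y=0, X=2) weight 2/189
  (U=0, W=0, Z=3, Y=1, X=0) weight 8/441
  (U=0, W=0, Z=3, Y=1, X=1) weight 8/1323
  (U=0, W=0, Z=3, Y=1, X=2) weight 8/441
  (U=0, W=0, Z=4, Y=0, X=0) weight 2/189
  (U=0, W=0, Z=4, Y=0, X=1) weight 2/189
  … 10 more
Group by Z:
  weight(Z=2) = 5/126
  weight(Z=3) = 10/189
  weight(Z=4) = 5/126
Total weight = 5/126 + 10/189 + 5/126 = 25/189
P(Z=2 | obs) = 5/126 / 25/189 = 3/10
P(Z=3 | obs) = 10/189 / 25/189 = 2/5
P(Z=4 | obs) = 5/126 / 25/189 = 3/10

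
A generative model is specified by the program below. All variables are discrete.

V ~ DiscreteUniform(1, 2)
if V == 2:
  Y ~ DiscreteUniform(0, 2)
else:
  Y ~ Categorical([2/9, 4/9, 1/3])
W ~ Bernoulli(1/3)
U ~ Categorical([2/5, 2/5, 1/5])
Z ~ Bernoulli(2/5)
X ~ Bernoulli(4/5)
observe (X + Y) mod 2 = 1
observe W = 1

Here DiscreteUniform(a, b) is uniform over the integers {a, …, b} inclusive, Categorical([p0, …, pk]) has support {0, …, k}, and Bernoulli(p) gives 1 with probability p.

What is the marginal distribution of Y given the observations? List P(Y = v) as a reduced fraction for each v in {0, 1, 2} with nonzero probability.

P(Y=0) = 20/51, P(Y=1) = 7/51, P(Y=2) = 8/17

Enumerate traces; 36 have nonzero weight after conditioning:
  (V=1, Y=0, W=1, U=0, Z=0, X=1) weight 8/1125
  (V=1, Y=0, W=1, U=0, Z=1, X=1) weight 16/3375
  (V=1, Y=0, W=1, U=1, Z=0, X=1) weight 8/1125
  (V=1, Y=0, W=1, U=1, Z=1, X=1) weight 16/3375
  (V=1, Y=0, W=1, U=2, Z=0, X=1) weight 4/1125
  (V=1, Y=0, W=1, U=2, Z=1, X=1) weight 8/3375
  (V=1, Y=1, W=1, U=0, Z=0, X=0) weight 4/1125
  (V=1, Y=1, W=1, U=0, Z=1, X=0) weight 8/3375
  (V=1, Y=2, W=1, U=0, Z=0, X=1) weight 4/375
  … 27 more
Group by Y:
  weight(Y=0) = 2/27
  weight(Y=1) = 7/270
  weight(Y=2) = 4/45
Total weight = 2/27 + 7/270 + 4/45 = 17/90
P(Y=0 | obs) = 2/27 / 17/90 = 20/51
P(Y=1 | obs) = 7/270 / 17/90 = 7/51
P(Y=2 | obs) = 4/45 / 17/90 = 8/17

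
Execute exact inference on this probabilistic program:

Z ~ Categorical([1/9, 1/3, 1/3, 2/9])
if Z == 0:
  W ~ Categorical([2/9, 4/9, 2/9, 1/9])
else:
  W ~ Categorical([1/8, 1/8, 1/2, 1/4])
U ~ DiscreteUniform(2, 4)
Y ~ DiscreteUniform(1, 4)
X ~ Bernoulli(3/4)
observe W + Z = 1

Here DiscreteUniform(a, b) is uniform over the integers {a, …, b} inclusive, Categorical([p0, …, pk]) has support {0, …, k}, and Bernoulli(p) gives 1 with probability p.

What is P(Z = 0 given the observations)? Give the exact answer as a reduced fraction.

Enumerate traces; 48 have nonzero weight after conditioning:
  (Z=0, W=1, U=2, Y=1, X=0) weight 1/972
  (Z=0, W=1, U=2, Y=1, X=1) weight 1/324
  (Z=0, W=1, U=2, Y=2, X=0) weight 1/972
  (Z=0, W=1, U=2, Y=2, X=1) weight 1/324
  (Z=0, W=1, U=2, Y=3, X=0) weight 1/972
  (Z=0, W=1, U=2, Y=3, X=1) weight 1/324
  (Z=0, W=1, U=2, Y=4, X=0) weight 1/972
  (Z=0, W=1, U=2, Y=4, X=1) weight 1/324
  (Z=1, W=0, U=2, Y=1, X=0) weight 1/1152
  … 39 more
Group by Z:
  weight(Z=0) = 4/81
  weight(Z=1) = 1/24
Total weight = 4/81 + 1/24 = 59/648
P(Z=0 | obs) = 4/81 / 59/648 = 32/59
P(Z=1 | obs) = 1/24 / 59/648 = 27/59

P(Z = 0 | obs) = 32/59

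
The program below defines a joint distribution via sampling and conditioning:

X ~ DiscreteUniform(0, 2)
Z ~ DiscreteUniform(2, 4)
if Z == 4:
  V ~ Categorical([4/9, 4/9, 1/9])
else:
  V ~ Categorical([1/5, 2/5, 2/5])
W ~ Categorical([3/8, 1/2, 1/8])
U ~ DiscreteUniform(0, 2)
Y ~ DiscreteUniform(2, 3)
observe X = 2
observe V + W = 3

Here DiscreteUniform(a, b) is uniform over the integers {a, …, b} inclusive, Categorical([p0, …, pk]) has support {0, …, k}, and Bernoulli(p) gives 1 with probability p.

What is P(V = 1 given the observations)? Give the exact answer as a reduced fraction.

Enumerate traces; 36 have nonzero weight after conditioning:
  (X=2, Z=2, V=1, W=2, U=0, Y=2) weight 1/1080
  (X=2, Z=2, V=1, W=2, U=0, Y=3) weight 1/1080
  (X=2, Z=2, V=1, W=2, U=1, Y=2) weight 1/1080
  (X=2, Z=2, V=1, W=2, U=1, Y=3) weight 1/1080
  (X=2, Z=2, V=1, W=2, U=2, Y=2) weight 1/1080
  (X=2, Z=2, V=1, W=2, U=2, Y=3) weight 1/1080
  (X=2, Z=2, V=2, W=1, U=0, Y=2) weight 1/270
  (X=2, Z=2, V=2, W=1, U=0, Y=3) weight 1/270
  … 28 more
Group by V:
  weight(V=1) = 7/405
  weight(V=2) = 41/810
Total weight = 7/405 + 41/810 = 11/162
P(V=1 | obs) = 7/405 / 11/162 = 14/55
P(V=2 | obs) = 41/810 / 11/162 = 41/55

P(V = 1 | obs) = 14/55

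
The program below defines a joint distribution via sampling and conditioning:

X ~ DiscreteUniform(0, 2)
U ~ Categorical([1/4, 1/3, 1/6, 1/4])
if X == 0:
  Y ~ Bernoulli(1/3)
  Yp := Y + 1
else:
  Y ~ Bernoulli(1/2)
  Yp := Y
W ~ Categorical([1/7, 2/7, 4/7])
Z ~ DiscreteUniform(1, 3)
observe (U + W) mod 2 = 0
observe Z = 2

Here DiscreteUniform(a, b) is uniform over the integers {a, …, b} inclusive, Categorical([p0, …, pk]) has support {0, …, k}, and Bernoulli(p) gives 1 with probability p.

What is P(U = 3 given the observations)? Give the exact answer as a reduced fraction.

P(U = 3 | obs) = 2/13

Enumerate traces; 36 have nonzero weight after conditioning:
  (X=0, U=0, Y=0, W=0, Z=2) weight 1/378
  (X=0, U=0, Y=0, W=2, Z=2) weight 2/189
  (X=0, U=0, Y=1, W=0, Z=2) weight 1/756
  (X=0, U=0, Y=1, W=2, Z=2) weight 1/189
  (X=0, U=1, Y=0, W=1, Z=2) weight 4/567
  (X=0, U=1, Y=1, W=1, Z=2) weight 2/567
  (X=0, U=2, Y=0, W=0, Z=2) weight 1/567
  (X=0, U=2, Y=0, W=2, Z=2) weight 4/567
  (X=0, U=3, Y=0, W=1, Z=2) weight 1/189
  … 27 more
Group by U:
  weight(U=0) = 5/84
  weight(U=1) = 2/63
  weight(U=2) = 5/126
  weight(U=3) = 1/42
Total weight = 5/84 + 2/63 + 5/126 + 1/42 = 13/84
P(U=0 | obs) = 5/84 / 13/84 = 5/13
P(U=1 | obs) = 2/63 / 13/84 = 8/39
P(U=2 | obs) = 5/126 / 13/84 = 10/39
P(U=3 | obs) = 1/42 / 13/84 = 2/13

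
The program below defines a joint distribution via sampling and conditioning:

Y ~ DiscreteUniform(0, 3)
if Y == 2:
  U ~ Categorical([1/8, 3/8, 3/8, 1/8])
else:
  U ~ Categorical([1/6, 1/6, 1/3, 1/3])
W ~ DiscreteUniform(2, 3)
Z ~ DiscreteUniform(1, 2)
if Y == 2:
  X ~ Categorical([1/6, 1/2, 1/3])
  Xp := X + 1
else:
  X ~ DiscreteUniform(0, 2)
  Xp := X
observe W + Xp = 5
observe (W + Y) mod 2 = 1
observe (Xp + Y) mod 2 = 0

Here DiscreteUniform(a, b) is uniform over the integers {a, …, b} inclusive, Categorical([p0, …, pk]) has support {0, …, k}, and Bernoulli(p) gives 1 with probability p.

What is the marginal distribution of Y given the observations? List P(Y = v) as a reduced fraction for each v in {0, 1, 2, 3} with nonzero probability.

P(Y=0) = 2/5, P(Y=2) = 3/5

Enumerate traces; 16 have nonzero weight after conditioning:
  (Y=0, U=0, W=3, Z=1, X=2) weight 1/288
  (Y=0, U=0, W=3, Z=2, X=2) weight 1/288
  (Y=0, U=1, W=3, Z=1, X=2) weight 1/288
  (Y=0, U=1, W=3, Z=2, X=2) weight 1/288
  (Y=0, U=2, W=3, Z=1, X=2) weight 1/144
  (Y=0, U=2, W=3, Z=2, X=2) weight 1/144
  (Y=0, U=3, W=3, Z=1, X=2) weight 1/144
  (Y=0, U=3, W=3, Z=2, X=2) weight 1/144
  (Y=2, U=0, W=3, Z=1, X=1) weight 1/256
  … 7 more
Group by Y:
  weight(Y=0) = 1/24
  weight(Y=2) = 1/16
Total weight = 1/24 + 1/16 = 5/48
P(Y=0 | obs) = 1/24 / 5/48 = 2/5
P(Y=2 | obs) = 1/16 / 5/48 = 3/5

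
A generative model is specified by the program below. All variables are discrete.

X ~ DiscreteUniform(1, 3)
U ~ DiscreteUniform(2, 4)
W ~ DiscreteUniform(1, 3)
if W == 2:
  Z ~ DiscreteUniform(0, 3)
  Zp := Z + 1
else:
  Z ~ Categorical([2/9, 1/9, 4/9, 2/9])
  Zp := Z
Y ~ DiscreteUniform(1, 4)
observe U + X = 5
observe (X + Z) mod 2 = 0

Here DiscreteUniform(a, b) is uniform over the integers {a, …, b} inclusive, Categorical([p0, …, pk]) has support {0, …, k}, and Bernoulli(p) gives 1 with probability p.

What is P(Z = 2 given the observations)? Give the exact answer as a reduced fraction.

Enumerate traces; 72 have nonzero weight after conditioning:
  (X=1, U=4, W=1, Z=1, Y=1) weight 1/972
  (X=1, U=4, W=1, Z=1, Y=2) weight 1/972
  (X=1, U=4, W=1, Z=1, Y=3) weight 1/972
  (X=1, U=4, W=1, Z=1, Y=4) weight 1/972
  (X=1, U=4, W=1, Z=3, Y=1) weight 1/486
  (X=1, U=4, W=1, Z=3, Y=2) weight 1/486
  (X=1, U=4, W=1, Z=3, Y=3) weight 1/486
  (X=1, U=4, W=1, Z=3, Y=4) weight 1/486
  (X=2, U=3, W=1, Z=0, Y=1) weight 1/486
  (X=2, U=3, W=1, Z=2, Y=1) weight 1/243
  … 62 more
Group by Z:
  weight(Z=0) = 25/972
  weight(Z=1) = 17/486
  weight(Z=2) = 41/972
  weight(Z=3) = 25/486
Total weight = 25/972 + 17/486 + 41/972 + 25/486 = 25/162
P(Z=0 | obs) = 25/972 / 25/162 = 1/6
P(Z=1 | obs) = 17/486 / 25/162 = 17/75
P(Z=2 | obs) = 41/972 / 25/162 = 41/150
P(Z=3 | obs) = 25/486 / 25/162 = 1/3

P(Z = 2 | obs) = 41/150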